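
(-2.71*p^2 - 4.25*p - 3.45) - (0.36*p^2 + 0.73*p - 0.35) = -3.07*p^2 - 4.98*p - 3.1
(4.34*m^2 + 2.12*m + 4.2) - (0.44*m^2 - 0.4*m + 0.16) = 3.9*m^2 + 2.52*m + 4.04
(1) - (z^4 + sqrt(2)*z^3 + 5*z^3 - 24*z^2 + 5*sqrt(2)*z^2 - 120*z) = -z^4 - 5*z^3 - sqrt(2)*z^3 - 5*sqrt(2)*z^2 + 24*z^2 + 120*z + 1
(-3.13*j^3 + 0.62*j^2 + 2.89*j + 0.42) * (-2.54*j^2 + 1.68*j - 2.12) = 7.9502*j^5 - 6.8332*j^4 + 0.3366*j^3 + 2.474*j^2 - 5.4212*j - 0.8904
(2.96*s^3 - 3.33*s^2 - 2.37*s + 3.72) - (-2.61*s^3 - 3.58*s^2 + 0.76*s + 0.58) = 5.57*s^3 + 0.25*s^2 - 3.13*s + 3.14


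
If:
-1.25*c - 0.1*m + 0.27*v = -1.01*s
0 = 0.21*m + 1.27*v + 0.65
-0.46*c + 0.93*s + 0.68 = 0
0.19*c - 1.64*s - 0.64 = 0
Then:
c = 0.90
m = -10.73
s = -0.29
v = 1.26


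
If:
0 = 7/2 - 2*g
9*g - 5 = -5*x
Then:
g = 7/4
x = -43/20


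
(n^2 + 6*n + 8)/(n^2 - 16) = (n + 2)/(n - 4)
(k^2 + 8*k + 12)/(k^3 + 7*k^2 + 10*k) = (k + 6)/(k*(k + 5))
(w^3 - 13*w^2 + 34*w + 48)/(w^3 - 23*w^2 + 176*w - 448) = (w^2 - 5*w - 6)/(w^2 - 15*w + 56)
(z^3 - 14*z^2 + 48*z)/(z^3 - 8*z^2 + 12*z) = (z - 8)/(z - 2)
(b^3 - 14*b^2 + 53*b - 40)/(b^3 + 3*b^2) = (b^3 - 14*b^2 + 53*b - 40)/(b^2*(b + 3))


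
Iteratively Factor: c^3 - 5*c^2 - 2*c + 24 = (c - 3)*(c^2 - 2*c - 8) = (c - 3)*(c + 2)*(c - 4)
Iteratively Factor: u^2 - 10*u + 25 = (u - 5)*(u - 5)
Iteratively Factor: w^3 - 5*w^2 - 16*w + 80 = (w - 4)*(w^2 - w - 20) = (w - 4)*(w + 4)*(w - 5)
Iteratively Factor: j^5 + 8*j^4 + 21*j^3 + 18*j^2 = (j + 2)*(j^4 + 6*j^3 + 9*j^2) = (j + 2)*(j + 3)*(j^3 + 3*j^2) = j*(j + 2)*(j + 3)*(j^2 + 3*j) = j^2*(j + 2)*(j + 3)*(j + 3)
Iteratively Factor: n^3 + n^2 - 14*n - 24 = (n + 3)*(n^2 - 2*n - 8) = (n + 2)*(n + 3)*(n - 4)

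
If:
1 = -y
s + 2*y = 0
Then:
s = 2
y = -1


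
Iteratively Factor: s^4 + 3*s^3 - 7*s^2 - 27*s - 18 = (s + 3)*(s^3 - 7*s - 6) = (s - 3)*(s + 3)*(s^2 + 3*s + 2) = (s - 3)*(s + 1)*(s + 3)*(s + 2)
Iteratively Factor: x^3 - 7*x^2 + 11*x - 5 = (x - 5)*(x^2 - 2*x + 1) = (x - 5)*(x - 1)*(x - 1)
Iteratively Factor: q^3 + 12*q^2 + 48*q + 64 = (q + 4)*(q^2 + 8*q + 16) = (q + 4)^2*(q + 4)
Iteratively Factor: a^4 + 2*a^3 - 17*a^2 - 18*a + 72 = (a + 4)*(a^3 - 2*a^2 - 9*a + 18) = (a - 3)*(a + 4)*(a^2 + a - 6) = (a - 3)*(a - 2)*(a + 4)*(a + 3)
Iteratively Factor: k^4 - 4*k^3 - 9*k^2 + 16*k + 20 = (k - 5)*(k^3 + k^2 - 4*k - 4) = (k - 5)*(k - 2)*(k^2 + 3*k + 2) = (k - 5)*(k - 2)*(k + 1)*(k + 2)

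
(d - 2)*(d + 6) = d^2 + 4*d - 12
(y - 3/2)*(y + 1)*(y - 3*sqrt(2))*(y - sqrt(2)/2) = y^4 - 7*sqrt(2)*y^3/2 - y^3/2 + 3*y^2/2 + 7*sqrt(2)*y^2/4 - 3*y/2 + 21*sqrt(2)*y/4 - 9/2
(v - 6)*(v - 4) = v^2 - 10*v + 24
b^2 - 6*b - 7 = (b - 7)*(b + 1)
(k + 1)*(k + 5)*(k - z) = k^3 - k^2*z + 6*k^2 - 6*k*z + 5*k - 5*z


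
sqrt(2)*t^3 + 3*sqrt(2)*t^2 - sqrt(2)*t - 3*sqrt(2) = (t - 1)*(t + 3)*(sqrt(2)*t + sqrt(2))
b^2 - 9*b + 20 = (b - 5)*(b - 4)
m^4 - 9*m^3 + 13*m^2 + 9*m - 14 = (m - 7)*(m - 2)*(m - 1)*(m + 1)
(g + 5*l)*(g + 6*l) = g^2 + 11*g*l + 30*l^2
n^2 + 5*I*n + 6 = (n - I)*(n + 6*I)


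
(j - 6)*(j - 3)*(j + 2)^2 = j^4 - 5*j^3 - 14*j^2 + 36*j + 72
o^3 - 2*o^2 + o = o*(o - 1)^2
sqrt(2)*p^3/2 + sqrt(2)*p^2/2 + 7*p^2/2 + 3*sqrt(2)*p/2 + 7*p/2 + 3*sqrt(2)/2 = (p + 1)*(p + 3*sqrt(2))*(sqrt(2)*p/2 + 1/2)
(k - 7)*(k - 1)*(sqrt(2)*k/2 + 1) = sqrt(2)*k^3/2 - 4*sqrt(2)*k^2 + k^2 - 8*k + 7*sqrt(2)*k/2 + 7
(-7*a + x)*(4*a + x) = -28*a^2 - 3*a*x + x^2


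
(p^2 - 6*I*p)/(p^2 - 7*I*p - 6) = p/(p - I)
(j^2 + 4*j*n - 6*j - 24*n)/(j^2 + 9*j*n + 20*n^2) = (j - 6)/(j + 5*n)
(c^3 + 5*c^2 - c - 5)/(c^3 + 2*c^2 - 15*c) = (c^2 - 1)/(c*(c - 3))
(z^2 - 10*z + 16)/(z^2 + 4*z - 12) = (z - 8)/(z + 6)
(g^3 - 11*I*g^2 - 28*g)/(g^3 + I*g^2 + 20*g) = (g - 7*I)/(g + 5*I)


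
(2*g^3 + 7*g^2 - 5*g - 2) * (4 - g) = -2*g^4 + g^3 + 33*g^2 - 18*g - 8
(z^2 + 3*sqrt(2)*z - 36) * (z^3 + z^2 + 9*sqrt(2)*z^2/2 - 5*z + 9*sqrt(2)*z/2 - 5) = z^5 + z^4 + 15*sqrt(2)*z^4/2 - 14*z^3 + 15*sqrt(2)*z^3/2 - 177*sqrt(2)*z^2 - 14*z^2 - 177*sqrt(2)*z + 180*z + 180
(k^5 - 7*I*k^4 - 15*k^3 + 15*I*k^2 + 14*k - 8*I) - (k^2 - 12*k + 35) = k^5 - 7*I*k^4 - 15*k^3 - k^2 + 15*I*k^2 + 26*k - 35 - 8*I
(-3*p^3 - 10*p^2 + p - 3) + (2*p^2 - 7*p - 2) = -3*p^3 - 8*p^2 - 6*p - 5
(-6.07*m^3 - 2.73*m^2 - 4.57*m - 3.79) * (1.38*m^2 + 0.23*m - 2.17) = -8.3766*m^5 - 5.1635*m^4 + 6.2374*m^3 - 0.3572*m^2 + 9.0452*m + 8.2243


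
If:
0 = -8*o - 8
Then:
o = -1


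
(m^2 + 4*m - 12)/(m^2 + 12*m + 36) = (m - 2)/(m + 6)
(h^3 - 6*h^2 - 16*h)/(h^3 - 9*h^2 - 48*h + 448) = h*(h + 2)/(h^2 - h - 56)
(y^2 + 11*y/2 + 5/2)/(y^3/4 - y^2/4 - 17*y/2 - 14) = 2*(2*y^2 + 11*y + 5)/(y^3 - y^2 - 34*y - 56)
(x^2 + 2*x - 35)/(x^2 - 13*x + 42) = (x^2 + 2*x - 35)/(x^2 - 13*x + 42)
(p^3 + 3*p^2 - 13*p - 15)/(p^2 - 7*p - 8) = (p^2 + 2*p - 15)/(p - 8)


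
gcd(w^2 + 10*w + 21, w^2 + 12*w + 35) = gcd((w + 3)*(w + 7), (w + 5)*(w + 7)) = w + 7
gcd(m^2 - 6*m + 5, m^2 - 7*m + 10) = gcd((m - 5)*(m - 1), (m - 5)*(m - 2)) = m - 5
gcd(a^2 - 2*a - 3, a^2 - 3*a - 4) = a + 1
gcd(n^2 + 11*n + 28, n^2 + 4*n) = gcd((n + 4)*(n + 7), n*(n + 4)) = n + 4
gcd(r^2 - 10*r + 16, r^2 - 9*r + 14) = r - 2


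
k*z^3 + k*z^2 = z^2*(k*z + k)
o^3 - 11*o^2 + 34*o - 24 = (o - 6)*(o - 4)*(o - 1)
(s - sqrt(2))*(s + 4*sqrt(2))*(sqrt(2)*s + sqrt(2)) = sqrt(2)*s^3 + sqrt(2)*s^2 + 6*s^2 - 8*sqrt(2)*s + 6*s - 8*sqrt(2)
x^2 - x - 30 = (x - 6)*(x + 5)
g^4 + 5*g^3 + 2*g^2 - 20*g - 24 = (g - 2)*(g + 2)^2*(g + 3)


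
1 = 1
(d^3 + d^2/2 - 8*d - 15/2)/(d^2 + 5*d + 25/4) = 2*(d^2 - 2*d - 3)/(2*d + 5)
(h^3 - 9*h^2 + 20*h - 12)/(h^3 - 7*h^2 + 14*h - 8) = (h - 6)/(h - 4)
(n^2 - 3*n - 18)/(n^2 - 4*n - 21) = (n - 6)/(n - 7)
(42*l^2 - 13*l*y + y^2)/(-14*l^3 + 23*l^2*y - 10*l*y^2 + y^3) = (-6*l + y)/(2*l^2 - 3*l*y + y^2)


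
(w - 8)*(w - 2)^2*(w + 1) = w^4 - 11*w^3 + 24*w^2 + 4*w - 32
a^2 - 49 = (a - 7)*(a + 7)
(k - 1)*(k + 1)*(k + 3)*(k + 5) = k^4 + 8*k^3 + 14*k^2 - 8*k - 15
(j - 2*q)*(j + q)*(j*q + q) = j^3*q - j^2*q^2 + j^2*q - 2*j*q^3 - j*q^2 - 2*q^3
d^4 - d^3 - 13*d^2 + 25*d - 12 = (d - 3)*(d - 1)^2*(d + 4)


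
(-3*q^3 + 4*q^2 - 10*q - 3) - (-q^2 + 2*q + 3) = -3*q^3 + 5*q^2 - 12*q - 6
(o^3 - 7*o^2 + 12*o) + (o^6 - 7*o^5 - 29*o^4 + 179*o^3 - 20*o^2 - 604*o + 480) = o^6 - 7*o^5 - 29*o^4 + 180*o^3 - 27*o^2 - 592*o + 480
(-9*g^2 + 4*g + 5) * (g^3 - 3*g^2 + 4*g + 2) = -9*g^5 + 31*g^4 - 43*g^3 - 17*g^2 + 28*g + 10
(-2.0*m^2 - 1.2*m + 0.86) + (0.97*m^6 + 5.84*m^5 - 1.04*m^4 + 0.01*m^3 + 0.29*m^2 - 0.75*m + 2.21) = 0.97*m^6 + 5.84*m^5 - 1.04*m^4 + 0.01*m^3 - 1.71*m^2 - 1.95*m + 3.07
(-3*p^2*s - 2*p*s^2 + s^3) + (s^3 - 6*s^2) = -3*p^2*s - 2*p*s^2 + 2*s^3 - 6*s^2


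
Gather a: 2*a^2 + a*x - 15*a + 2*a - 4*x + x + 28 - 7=2*a^2 + a*(x - 13) - 3*x + 21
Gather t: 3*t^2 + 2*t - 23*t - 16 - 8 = 3*t^2 - 21*t - 24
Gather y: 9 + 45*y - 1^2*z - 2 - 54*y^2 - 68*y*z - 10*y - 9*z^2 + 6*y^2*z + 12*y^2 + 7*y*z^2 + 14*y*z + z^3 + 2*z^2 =y^2*(6*z - 42) + y*(7*z^2 - 54*z + 35) + z^3 - 7*z^2 - z + 7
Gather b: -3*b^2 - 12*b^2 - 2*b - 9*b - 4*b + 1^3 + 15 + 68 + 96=-15*b^2 - 15*b + 180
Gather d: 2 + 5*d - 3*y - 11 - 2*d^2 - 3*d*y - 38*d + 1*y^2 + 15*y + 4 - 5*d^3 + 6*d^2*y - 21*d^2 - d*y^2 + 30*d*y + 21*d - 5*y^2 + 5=-5*d^3 + d^2*(6*y - 23) + d*(-y^2 + 27*y - 12) - 4*y^2 + 12*y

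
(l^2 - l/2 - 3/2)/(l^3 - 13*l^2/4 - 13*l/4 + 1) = 2*(2*l - 3)/(4*l^2 - 17*l + 4)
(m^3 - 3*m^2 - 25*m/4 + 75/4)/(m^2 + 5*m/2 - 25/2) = (2*m^2 - m - 15)/(2*(m + 5))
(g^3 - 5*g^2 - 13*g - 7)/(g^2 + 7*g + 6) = (g^2 - 6*g - 7)/(g + 6)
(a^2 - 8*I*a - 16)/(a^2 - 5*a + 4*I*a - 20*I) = (a^2 - 8*I*a - 16)/(a^2 + a*(-5 + 4*I) - 20*I)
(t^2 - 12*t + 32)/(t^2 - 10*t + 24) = (t - 8)/(t - 6)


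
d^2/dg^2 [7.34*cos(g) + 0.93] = -7.34*cos(g)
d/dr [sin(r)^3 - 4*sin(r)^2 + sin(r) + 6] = (3*sin(r)^2 - 8*sin(r) + 1)*cos(r)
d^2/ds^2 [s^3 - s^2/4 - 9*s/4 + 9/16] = 6*s - 1/2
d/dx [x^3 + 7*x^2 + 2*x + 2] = 3*x^2 + 14*x + 2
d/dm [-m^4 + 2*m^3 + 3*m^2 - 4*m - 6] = -4*m^3 + 6*m^2 + 6*m - 4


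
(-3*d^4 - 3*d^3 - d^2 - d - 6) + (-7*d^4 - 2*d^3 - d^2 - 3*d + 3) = -10*d^4 - 5*d^3 - 2*d^2 - 4*d - 3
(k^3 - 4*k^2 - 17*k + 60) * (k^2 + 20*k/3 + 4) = k^5 + 8*k^4/3 - 119*k^3/3 - 208*k^2/3 + 332*k + 240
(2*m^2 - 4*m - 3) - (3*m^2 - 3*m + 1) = -m^2 - m - 4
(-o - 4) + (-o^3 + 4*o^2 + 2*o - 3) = -o^3 + 4*o^2 + o - 7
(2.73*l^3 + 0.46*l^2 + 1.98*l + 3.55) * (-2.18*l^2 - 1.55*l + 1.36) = -5.9514*l^5 - 5.2343*l^4 - 1.3166*l^3 - 10.1824*l^2 - 2.8097*l + 4.828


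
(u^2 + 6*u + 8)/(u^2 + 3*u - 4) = (u + 2)/(u - 1)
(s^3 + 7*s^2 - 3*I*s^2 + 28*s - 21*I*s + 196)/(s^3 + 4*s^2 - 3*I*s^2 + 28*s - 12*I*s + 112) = (s + 7)/(s + 4)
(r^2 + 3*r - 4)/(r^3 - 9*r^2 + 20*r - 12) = (r + 4)/(r^2 - 8*r + 12)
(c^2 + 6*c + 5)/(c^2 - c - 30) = (c + 1)/(c - 6)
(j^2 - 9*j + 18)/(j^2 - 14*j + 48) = (j - 3)/(j - 8)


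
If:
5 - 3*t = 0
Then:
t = 5/3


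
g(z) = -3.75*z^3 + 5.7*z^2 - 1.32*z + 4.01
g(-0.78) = 10.29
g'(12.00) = -1484.52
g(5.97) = -598.63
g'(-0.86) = -19.44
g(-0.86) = 11.75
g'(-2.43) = -95.45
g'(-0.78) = -17.06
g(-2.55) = 106.62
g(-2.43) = 94.68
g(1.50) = 2.20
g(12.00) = -5671.03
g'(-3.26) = -158.04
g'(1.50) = -9.53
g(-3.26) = 198.81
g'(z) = -11.25*z^2 + 11.4*z - 1.32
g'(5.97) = -334.22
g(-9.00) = 3211.34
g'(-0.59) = -11.96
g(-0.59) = 7.54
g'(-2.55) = -103.54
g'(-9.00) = -1015.17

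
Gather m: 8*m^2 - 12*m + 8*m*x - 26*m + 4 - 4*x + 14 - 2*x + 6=8*m^2 + m*(8*x - 38) - 6*x + 24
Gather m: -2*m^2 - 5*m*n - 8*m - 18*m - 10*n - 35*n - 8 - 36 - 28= -2*m^2 + m*(-5*n - 26) - 45*n - 72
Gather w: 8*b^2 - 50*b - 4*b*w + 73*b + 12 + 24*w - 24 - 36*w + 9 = 8*b^2 + 23*b + w*(-4*b - 12) - 3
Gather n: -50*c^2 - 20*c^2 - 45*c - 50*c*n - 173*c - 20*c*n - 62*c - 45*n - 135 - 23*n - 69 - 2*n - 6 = -70*c^2 - 280*c + n*(-70*c - 70) - 210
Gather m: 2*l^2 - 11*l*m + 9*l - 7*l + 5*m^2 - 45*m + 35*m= 2*l^2 + 2*l + 5*m^2 + m*(-11*l - 10)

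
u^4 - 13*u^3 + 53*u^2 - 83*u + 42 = (u - 7)*(u - 3)*(u - 2)*(u - 1)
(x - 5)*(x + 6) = x^2 + x - 30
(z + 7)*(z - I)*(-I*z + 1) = -I*z^3 - 7*I*z^2 - I*z - 7*I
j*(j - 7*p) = j^2 - 7*j*p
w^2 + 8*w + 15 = (w + 3)*(w + 5)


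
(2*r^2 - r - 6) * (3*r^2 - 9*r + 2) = 6*r^4 - 21*r^3 - 5*r^2 + 52*r - 12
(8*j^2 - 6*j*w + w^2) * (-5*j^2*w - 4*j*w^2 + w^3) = -40*j^4*w - 2*j^3*w^2 + 27*j^2*w^3 - 10*j*w^4 + w^5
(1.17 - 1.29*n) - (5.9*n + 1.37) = -7.19*n - 0.2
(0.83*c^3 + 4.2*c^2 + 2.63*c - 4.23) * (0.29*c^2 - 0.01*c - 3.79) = 0.2407*c^5 + 1.2097*c^4 - 2.425*c^3 - 17.171*c^2 - 9.9254*c + 16.0317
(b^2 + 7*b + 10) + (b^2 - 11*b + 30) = 2*b^2 - 4*b + 40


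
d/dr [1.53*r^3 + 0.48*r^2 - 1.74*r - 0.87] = 4.59*r^2 + 0.96*r - 1.74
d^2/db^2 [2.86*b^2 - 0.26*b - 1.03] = 5.72000000000000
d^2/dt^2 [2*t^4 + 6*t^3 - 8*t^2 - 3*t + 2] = 24*t^2 + 36*t - 16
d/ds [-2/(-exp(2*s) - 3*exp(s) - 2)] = (-4*exp(s) - 6)*exp(s)/(exp(2*s) + 3*exp(s) + 2)^2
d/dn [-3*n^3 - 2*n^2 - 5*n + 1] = -9*n^2 - 4*n - 5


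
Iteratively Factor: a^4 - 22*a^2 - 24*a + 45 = (a - 1)*(a^3 + a^2 - 21*a - 45) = (a - 1)*(a + 3)*(a^2 - 2*a - 15) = (a - 5)*(a - 1)*(a + 3)*(a + 3)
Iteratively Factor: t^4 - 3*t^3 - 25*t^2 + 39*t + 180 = (t - 4)*(t^3 + t^2 - 21*t - 45) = (t - 4)*(t + 3)*(t^2 - 2*t - 15) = (t - 5)*(t - 4)*(t + 3)*(t + 3)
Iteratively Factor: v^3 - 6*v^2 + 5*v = (v - 1)*(v^2 - 5*v) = v*(v - 1)*(v - 5)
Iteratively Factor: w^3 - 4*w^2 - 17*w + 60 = (w + 4)*(w^2 - 8*w + 15) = (w - 3)*(w + 4)*(w - 5)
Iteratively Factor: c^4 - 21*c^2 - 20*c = (c + 4)*(c^3 - 4*c^2 - 5*c) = c*(c + 4)*(c^2 - 4*c - 5) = c*(c + 1)*(c + 4)*(c - 5)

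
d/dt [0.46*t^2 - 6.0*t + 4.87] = 0.92*t - 6.0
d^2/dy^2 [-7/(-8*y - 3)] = 896/(8*y + 3)^3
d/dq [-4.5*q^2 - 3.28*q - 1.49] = -9.0*q - 3.28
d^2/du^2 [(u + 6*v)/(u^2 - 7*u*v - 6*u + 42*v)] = 2*((u + 6*v)*(-2*u + 7*v + 6)^2 + (-3*u + v + 6)*(u^2 - 7*u*v - 6*u + 42*v))/(u^2 - 7*u*v - 6*u + 42*v)^3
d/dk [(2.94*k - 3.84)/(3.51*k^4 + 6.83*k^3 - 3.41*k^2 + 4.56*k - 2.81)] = (-30.9582*k^4 + 13.7532*k^3 + 88.707*k^2 - 26.1888*k + 9.249)/(12.3201*k^8 + 47.9466*k^7 + 22.7107*k^6 - 14.5694*k^5 + 54.1915*k^4 - 69.4838*k^3 + 39.9578*k^2 - 25.6272*k + 7.8961)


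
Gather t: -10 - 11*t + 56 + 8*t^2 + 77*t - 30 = 8*t^2 + 66*t + 16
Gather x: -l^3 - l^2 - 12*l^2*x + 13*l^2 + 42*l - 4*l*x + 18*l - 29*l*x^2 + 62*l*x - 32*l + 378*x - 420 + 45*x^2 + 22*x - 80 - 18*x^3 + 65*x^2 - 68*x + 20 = -l^3 + 12*l^2 + 28*l - 18*x^3 + x^2*(110 - 29*l) + x*(-12*l^2 + 58*l + 332) - 480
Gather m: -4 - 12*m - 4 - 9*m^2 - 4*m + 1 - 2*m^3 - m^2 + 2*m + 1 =-2*m^3 - 10*m^2 - 14*m - 6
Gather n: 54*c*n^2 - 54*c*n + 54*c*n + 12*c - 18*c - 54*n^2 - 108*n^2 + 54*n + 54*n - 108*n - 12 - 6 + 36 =-6*c + n^2*(54*c - 162) + 18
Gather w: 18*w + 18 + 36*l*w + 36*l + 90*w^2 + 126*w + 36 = 36*l + 90*w^2 + w*(36*l + 144) + 54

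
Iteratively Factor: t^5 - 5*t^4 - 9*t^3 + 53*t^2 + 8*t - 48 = (t + 1)*(t^4 - 6*t^3 - 3*t^2 + 56*t - 48) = (t - 1)*(t + 1)*(t^3 - 5*t^2 - 8*t + 48) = (t - 4)*(t - 1)*(t + 1)*(t^2 - t - 12) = (t - 4)*(t - 1)*(t + 1)*(t + 3)*(t - 4)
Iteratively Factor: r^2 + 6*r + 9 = (r + 3)*(r + 3)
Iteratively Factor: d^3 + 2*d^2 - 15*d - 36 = (d + 3)*(d^2 - d - 12) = (d - 4)*(d + 3)*(d + 3)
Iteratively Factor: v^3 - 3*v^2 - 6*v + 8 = (v - 4)*(v^2 + v - 2) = (v - 4)*(v + 2)*(v - 1)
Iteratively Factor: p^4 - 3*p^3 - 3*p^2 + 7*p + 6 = (p + 1)*(p^3 - 4*p^2 + p + 6) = (p - 2)*(p + 1)*(p^2 - 2*p - 3) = (p - 2)*(p + 1)^2*(p - 3)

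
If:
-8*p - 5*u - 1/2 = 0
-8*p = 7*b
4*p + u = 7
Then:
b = -71/21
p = 71/24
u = -29/6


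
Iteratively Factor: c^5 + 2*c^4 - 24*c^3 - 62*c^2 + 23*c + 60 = (c - 5)*(c^4 + 7*c^3 + 11*c^2 - 7*c - 12) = (c - 5)*(c + 3)*(c^3 + 4*c^2 - c - 4) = (c - 5)*(c + 1)*(c + 3)*(c^2 + 3*c - 4) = (c - 5)*(c + 1)*(c + 3)*(c + 4)*(c - 1)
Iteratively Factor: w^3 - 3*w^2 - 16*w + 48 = (w - 3)*(w^2 - 16) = (w - 3)*(w + 4)*(w - 4)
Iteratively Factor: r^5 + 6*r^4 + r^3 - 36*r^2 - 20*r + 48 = (r + 2)*(r^4 + 4*r^3 - 7*r^2 - 22*r + 24) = (r - 2)*(r + 2)*(r^3 + 6*r^2 + 5*r - 12) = (r - 2)*(r + 2)*(r + 4)*(r^2 + 2*r - 3) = (r - 2)*(r + 2)*(r + 3)*(r + 4)*(r - 1)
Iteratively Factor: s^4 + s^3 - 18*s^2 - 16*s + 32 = (s + 4)*(s^3 - 3*s^2 - 6*s + 8) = (s - 1)*(s + 4)*(s^2 - 2*s - 8) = (s - 4)*(s - 1)*(s + 4)*(s + 2)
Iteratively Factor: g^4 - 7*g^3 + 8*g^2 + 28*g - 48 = (g - 4)*(g^3 - 3*g^2 - 4*g + 12) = (g - 4)*(g - 2)*(g^2 - g - 6) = (g - 4)*(g - 2)*(g + 2)*(g - 3)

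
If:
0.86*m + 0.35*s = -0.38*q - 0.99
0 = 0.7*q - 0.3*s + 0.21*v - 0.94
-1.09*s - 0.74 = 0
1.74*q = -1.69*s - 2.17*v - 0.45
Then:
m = -1.43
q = 1.26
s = -0.68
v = -0.69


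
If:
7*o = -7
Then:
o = -1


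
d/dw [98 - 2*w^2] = -4*w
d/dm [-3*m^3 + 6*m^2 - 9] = 3*m*(4 - 3*m)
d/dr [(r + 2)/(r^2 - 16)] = (r^2 - 2*r*(r + 2) - 16)/(r^2 - 16)^2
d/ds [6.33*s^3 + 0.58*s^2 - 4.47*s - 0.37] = 18.99*s^2 + 1.16*s - 4.47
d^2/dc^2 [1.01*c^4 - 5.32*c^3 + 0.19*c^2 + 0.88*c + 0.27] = 12.12*c^2 - 31.92*c + 0.38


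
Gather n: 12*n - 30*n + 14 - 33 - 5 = -18*n - 24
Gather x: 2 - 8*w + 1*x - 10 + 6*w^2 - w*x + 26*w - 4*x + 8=6*w^2 + 18*w + x*(-w - 3)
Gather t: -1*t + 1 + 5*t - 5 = 4*t - 4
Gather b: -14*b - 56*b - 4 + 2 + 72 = 70 - 70*b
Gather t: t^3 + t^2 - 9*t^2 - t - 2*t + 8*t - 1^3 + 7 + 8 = t^3 - 8*t^2 + 5*t + 14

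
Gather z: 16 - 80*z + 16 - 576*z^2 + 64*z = -576*z^2 - 16*z + 32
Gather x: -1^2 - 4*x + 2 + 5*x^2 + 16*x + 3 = 5*x^2 + 12*x + 4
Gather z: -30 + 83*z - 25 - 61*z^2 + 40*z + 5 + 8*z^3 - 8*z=8*z^3 - 61*z^2 + 115*z - 50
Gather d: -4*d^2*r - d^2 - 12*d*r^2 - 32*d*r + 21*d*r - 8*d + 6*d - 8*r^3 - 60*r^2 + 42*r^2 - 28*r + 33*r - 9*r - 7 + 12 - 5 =d^2*(-4*r - 1) + d*(-12*r^2 - 11*r - 2) - 8*r^3 - 18*r^2 - 4*r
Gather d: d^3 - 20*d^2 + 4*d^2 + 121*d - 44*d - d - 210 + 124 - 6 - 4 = d^3 - 16*d^2 + 76*d - 96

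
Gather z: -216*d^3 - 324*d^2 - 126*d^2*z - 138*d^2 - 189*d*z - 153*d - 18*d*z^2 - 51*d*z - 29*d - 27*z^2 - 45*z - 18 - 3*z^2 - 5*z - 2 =-216*d^3 - 462*d^2 - 182*d + z^2*(-18*d - 30) + z*(-126*d^2 - 240*d - 50) - 20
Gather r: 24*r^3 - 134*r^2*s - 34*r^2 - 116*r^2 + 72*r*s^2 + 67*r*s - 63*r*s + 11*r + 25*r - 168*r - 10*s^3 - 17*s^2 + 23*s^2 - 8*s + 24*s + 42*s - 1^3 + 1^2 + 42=24*r^3 + r^2*(-134*s - 150) + r*(72*s^2 + 4*s - 132) - 10*s^3 + 6*s^2 + 58*s + 42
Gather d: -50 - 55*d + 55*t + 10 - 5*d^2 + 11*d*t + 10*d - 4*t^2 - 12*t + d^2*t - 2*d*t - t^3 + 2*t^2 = d^2*(t - 5) + d*(9*t - 45) - t^3 - 2*t^2 + 43*t - 40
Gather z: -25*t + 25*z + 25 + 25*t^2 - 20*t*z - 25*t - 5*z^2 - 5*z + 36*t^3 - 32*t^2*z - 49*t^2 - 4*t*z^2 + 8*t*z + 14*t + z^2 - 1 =36*t^3 - 24*t^2 - 36*t + z^2*(-4*t - 4) + z*(-32*t^2 - 12*t + 20) + 24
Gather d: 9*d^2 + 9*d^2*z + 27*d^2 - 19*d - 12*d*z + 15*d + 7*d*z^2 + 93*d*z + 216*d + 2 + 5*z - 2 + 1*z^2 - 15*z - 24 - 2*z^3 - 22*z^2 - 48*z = d^2*(9*z + 36) + d*(7*z^2 + 81*z + 212) - 2*z^3 - 21*z^2 - 58*z - 24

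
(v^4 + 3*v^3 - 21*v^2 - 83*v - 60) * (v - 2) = v^5 + v^4 - 27*v^3 - 41*v^2 + 106*v + 120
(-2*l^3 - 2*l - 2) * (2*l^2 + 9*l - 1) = -4*l^5 - 18*l^4 - 2*l^3 - 22*l^2 - 16*l + 2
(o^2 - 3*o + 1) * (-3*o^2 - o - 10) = -3*o^4 + 8*o^3 - 10*o^2 + 29*o - 10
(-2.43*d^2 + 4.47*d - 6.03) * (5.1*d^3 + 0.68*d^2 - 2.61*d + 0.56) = -12.393*d^5 + 21.1446*d^4 - 21.3711*d^3 - 17.1279*d^2 + 18.2415*d - 3.3768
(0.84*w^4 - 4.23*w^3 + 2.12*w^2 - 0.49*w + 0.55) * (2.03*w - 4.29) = 1.7052*w^5 - 12.1905*w^4 + 22.4503*w^3 - 10.0895*w^2 + 3.2186*w - 2.3595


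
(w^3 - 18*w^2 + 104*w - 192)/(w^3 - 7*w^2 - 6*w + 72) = (w - 8)/(w + 3)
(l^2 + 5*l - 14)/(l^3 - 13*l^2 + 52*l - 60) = (l + 7)/(l^2 - 11*l + 30)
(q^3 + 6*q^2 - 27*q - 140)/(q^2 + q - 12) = (q^2 + 2*q - 35)/(q - 3)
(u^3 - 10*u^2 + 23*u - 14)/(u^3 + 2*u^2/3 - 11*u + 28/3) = 3*(u^2 - 9*u + 14)/(3*u^2 + 5*u - 28)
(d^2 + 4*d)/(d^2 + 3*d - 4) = d/(d - 1)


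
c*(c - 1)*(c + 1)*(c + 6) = c^4 + 6*c^3 - c^2 - 6*c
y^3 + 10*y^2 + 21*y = y*(y + 3)*(y + 7)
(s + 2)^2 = s^2 + 4*s + 4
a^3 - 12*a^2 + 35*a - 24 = (a - 8)*(a - 3)*(a - 1)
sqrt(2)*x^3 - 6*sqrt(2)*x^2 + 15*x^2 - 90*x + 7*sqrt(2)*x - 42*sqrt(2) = (x - 6)*(x + 7*sqrt(2))*(sqrt(2)*x + 1)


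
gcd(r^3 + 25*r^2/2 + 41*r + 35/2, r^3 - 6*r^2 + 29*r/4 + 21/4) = r + 1/2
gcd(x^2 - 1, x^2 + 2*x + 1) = x + 1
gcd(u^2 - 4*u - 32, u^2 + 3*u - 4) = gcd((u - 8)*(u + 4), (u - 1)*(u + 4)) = u + 4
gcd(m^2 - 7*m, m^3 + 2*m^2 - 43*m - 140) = m - 7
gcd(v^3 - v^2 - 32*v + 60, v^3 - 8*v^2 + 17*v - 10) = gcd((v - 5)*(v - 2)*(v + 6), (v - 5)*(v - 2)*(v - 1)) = v^2 - 7*v + 10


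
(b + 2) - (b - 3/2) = 7/2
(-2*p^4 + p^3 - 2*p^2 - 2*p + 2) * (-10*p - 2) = 20*p^5 - 6*p^4 + 18*p^3 + 24*p^2 - 16*p - 4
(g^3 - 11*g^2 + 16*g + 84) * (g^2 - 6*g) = g^5 - 17*g^4 + 82*g^3 - 12*g^2 - 504*g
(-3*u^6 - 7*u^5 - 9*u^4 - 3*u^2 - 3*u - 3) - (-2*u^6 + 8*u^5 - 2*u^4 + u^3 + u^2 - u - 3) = -u^6 - 15*u^5 - 7*u^4 - u^3 - 4*u^2 - 2*u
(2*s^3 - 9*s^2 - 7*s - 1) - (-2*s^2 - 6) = 2*s^3 - 7*s^2 - 7*s + 5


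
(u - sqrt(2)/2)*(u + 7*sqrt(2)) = u^2 + 13*sqrt(2)*u/2 - 7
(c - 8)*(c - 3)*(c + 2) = c^3 - 9*c^2 + 2*c + 48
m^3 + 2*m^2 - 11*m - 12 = (m - 3)*(m + 1)*(m + 4)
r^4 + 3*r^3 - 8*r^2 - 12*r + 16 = (r - 2)*(r - 1)*(r + 2)*(r + 4)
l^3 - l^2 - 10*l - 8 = (l - 4)*(l + 1)*(l + 2)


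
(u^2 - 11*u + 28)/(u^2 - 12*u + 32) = (u - 7)/(u - 8)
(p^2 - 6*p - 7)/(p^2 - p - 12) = (-p^2 + 6*p + 7)/(-p^2 + p + 12)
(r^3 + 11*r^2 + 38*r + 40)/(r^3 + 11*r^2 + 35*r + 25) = (r^2 + 6*r + 8)/(r^2 + 6*r + 5)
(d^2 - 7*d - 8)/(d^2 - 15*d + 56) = (d + 1)/(d - 7)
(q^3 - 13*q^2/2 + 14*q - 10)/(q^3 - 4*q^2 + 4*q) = (q - 5/2)/q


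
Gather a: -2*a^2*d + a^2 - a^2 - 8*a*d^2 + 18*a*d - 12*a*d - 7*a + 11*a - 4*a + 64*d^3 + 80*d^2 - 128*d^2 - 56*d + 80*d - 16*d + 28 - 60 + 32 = -2*a^2*d + a*(-8*d^2 + 6*d) + 64*d^3 - 48*d^2 + 8*d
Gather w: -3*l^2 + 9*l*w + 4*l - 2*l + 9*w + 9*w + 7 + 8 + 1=-3*l^2 + 2*l + w*(9*l + 18) + 16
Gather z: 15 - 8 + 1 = 8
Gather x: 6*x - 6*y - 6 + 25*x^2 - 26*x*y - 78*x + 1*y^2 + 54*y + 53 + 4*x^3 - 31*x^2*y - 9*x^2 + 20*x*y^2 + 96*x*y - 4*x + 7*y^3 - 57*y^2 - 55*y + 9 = 4*x^3 + x^2*(16 - 31*y) + x*(20*y^2 + 70*y - 76) + 7*y^3 - 56*y^2 - 7*y + 56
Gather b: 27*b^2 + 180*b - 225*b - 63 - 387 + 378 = 27*b^2 - 45*b - 72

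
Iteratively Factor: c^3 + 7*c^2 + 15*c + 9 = (c + 3)*(c^2 + 4*c + 3) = (c + 3)^2*(c + 1)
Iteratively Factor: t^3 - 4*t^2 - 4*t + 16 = (t - 4)*(t^2 - 4) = (t - 4)*(t + 2)*(t - 2)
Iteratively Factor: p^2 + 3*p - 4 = (p - 1)*(p + 4)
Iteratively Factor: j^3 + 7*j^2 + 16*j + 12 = (j + 3)*(j^2 + 4*j + 4) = (j + 2)*(j + 3)*(j + 2)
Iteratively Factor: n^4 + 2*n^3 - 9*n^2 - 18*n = (n - 3)*(n^3 + 5*n^2 + 6*n) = (n - 3)*(n + 2)*(n^2 + 3*n) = (n - 3)*(n + 2)*(n + 3)*(n)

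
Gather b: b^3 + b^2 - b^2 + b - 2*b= b^3 - b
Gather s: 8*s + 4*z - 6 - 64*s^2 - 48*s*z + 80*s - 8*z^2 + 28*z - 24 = -64*s^2 + s*(88 - 48*z) - 8*z^2 + 32*z - 30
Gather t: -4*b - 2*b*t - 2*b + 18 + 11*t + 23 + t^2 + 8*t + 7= -6*b + t^2 + t*(19 - 2*b) + 48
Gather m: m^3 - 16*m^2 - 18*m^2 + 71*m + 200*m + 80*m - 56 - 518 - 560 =m^3 - 34*m^2 + 351*m - 1134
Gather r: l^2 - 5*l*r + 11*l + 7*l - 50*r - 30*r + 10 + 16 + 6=l^2 + 18*l + r*(-5*l - 80) + 32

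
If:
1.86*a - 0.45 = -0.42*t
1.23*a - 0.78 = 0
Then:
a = 0.63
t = -1.74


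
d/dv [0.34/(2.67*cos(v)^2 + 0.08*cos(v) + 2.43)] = (1.8156*cos(v) + 0.0272)*sin(v)/(2.67*cos(v)^2 + 0.08*cos(v) + 2.43)^2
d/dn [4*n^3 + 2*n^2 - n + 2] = 12*n^2 + 4*n - 1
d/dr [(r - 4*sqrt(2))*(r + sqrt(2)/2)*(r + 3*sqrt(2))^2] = 4*r^3 + 15*sqrt(2)*r^2/2 - 56*r - 87*sqrt(2)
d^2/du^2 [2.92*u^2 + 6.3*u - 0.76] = 5.84000000000000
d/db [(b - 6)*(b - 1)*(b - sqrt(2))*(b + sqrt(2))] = 4*b^3 - 21*b^2 + 8*b + 14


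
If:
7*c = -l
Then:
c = -l/7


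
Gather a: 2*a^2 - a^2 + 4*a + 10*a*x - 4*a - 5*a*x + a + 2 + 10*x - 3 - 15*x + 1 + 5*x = a^2 + a*(5*x + 1)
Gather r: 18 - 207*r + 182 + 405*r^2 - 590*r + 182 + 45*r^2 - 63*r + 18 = 450*r^2 - 860*r + 400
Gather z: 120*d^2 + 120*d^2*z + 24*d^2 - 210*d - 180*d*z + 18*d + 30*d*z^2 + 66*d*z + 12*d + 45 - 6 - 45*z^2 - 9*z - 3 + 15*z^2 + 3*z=144*d^2 - 180*d + z^2*(30*d - 30) + z*(120*d^2 - 114*d - 6) + 36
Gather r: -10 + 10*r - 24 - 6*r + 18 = 4*r - 16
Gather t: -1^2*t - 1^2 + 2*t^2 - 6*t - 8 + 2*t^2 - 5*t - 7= 4*t^2 - 12*t - 16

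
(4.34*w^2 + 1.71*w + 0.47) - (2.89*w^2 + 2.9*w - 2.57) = 1.45*w^2 - 1.19*w + 3.04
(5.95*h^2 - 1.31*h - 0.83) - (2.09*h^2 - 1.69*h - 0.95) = 3.86*h^2 + 0.38*h + 0.12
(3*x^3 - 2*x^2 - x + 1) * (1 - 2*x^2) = -6*x^5 + 4*x^4 + 5*x^3 - 4*x^2 - x + 1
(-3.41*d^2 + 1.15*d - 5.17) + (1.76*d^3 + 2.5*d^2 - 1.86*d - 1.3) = 1.76*d^3 - 0.91*d^2 - 0.71*d - 6.47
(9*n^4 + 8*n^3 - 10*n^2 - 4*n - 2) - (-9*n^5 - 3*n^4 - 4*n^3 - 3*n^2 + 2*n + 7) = 9*n^5 + 12*n^4 + 12*n^3 - 7*n^2 - 6*n - 9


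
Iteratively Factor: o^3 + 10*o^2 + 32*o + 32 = (o + 4)*(o^2 + 6*o + 8) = (o + 2)*(o + 4)*(o + 4)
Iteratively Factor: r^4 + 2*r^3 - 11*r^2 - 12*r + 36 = (r + 3)*(r^3 - r^2 - 8*r + 12) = (r + 3)^2*(r^2 - 4*r + 4) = (r - 2)*(r + 3)^2*(r - 2)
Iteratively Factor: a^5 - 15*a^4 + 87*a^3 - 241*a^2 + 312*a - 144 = (a - 4)*(a^4 - 11*a^3 + 43*a^2 - 69*a + 36) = (a - 4)^2*(a^3 - 7*a^2 + 15*a - 9) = (a - 4)^2*(a - 3)*(a^2 - 4*a + 3) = (a - 4)^2*(a - 3)*(a - 1)*(a - 3)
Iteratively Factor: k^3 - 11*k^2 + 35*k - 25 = (k - 5)*(k^2 - 6*k + 5) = (k - 5)^2*(k - 1)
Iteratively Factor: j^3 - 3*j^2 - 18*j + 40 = (j + 4)*(j^2 - 7*j + 10) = (j - 2)*(j + 4)*(j - 5)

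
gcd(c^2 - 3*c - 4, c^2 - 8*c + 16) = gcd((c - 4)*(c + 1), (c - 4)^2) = c - 4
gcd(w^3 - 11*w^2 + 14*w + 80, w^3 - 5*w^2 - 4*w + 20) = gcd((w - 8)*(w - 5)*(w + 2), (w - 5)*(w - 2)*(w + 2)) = w^2 - 3*w - 10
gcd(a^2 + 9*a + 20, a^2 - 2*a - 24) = a + 4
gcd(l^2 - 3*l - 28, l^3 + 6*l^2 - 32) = l + 4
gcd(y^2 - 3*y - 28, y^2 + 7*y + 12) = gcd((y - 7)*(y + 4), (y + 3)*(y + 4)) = y + 4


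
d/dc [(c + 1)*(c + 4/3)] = 2*c + 7/3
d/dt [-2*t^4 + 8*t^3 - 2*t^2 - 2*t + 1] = -8*t^3 + 24*t^2 - 4*t - 2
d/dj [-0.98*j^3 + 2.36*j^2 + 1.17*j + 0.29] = -2.94*j^2 + 4.72*j + 1.17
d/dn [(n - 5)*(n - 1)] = 2*n - 6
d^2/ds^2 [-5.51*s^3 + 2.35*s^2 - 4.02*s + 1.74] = 4.7 - 33.06*s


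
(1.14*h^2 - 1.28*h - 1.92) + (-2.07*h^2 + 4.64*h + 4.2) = -0.93*h^2 + 3.36*h + 2.28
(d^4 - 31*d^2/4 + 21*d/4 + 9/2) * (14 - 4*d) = -4*d^5 + 14*d^4 + 31*d^3 - 259*d^2/2 + 111*d/2 + 63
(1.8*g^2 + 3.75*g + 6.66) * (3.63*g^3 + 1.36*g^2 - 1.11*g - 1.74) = 6.534*g^5 + 16.0605*g^4 + 27.2778*g^3 + 1.7631*g^2 - 13.9176*g - 11.5884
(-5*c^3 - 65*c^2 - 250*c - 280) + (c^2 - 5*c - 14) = -5*c^3 - 64*c^2 - 255*c - 294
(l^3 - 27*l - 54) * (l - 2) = l^4 - 2*l^3 - 27*l^2 + 108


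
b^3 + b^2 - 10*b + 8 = (b - 2)*(b - 1)*(b + 4)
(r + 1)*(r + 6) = r^2 + 7*r + 6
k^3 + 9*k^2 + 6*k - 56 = (k - 2)*(k + 4)*(k + 7)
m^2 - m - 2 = (m - 2)*(m + 1)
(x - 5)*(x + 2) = x^2 - 3*x - 10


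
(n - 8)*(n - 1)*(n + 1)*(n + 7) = n^4 - n^3 - 57*n^2 + n + 56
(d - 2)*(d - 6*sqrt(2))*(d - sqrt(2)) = d^3 - 7*sqrt(2)*d^2 - 2*d^2 + 12*d + 14*sqrt(2)*d - 24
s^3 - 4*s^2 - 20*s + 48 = (s - 6)*(s - 2)*(s + 4)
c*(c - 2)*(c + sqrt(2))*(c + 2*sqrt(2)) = c^4 - 2*c^3 + 3*sqrt(2)*c^3 - 6*sqrt(2)*c^2 + 4*c^2 - 8*c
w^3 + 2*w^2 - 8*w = w*(w - 2)*(w + 4)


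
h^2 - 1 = (h - 1)*(h + 1)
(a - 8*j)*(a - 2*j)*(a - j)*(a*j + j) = a^4*j - 11*a^3*j^2 + a^3*j + 26*a^2*j^3 - 11*a^2*j^2 - 16*a*j^4 + 26*a*j^3 - 16*j^4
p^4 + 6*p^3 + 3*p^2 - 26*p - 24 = (p - 2)*(p + 1)*(p + 3)*(p + 4)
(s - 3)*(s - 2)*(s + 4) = s^3 - s^2 - 14*s + 24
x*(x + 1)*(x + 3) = x^3 + 4*x^2 + 3*x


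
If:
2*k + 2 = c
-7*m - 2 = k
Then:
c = -14*m - 2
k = -7*m - 2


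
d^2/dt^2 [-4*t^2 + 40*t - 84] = -8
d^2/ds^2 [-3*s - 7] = 0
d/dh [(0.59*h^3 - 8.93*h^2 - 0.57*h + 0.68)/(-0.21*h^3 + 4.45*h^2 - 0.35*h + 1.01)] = (0.750200000000001*h^4 - 0.652400000000014*h^3 + 7.8781*h^2 - 24.0906*h - 0.3377)/(0.0441*h^6 - 1.869*h^5 + 19.9495*h^4 - 3.5392*h^3 + 9.1115*h^2 - 0.707*h + 1.0201)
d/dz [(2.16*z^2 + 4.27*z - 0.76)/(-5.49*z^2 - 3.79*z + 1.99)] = (15.2559*z^2 + 0.251999999999999*z + 5.6169)/(30.1401*z^4 + 41.6142*z^3 - 7.4861*z^2 - 15.0842*z + 3.9601)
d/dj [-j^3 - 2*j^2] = j*(-3*j - 4)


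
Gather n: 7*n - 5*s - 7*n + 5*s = 0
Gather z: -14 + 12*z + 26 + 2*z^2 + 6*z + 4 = 2*z^2 + 18*z + 16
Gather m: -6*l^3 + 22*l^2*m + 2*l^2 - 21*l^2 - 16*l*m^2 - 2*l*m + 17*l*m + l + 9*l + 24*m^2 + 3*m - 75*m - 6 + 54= -6*l^3 - 19*l^2 + 10*l + m^2*(24 - 16*l) + m*(22*l^2 + 15*l - 72) + 48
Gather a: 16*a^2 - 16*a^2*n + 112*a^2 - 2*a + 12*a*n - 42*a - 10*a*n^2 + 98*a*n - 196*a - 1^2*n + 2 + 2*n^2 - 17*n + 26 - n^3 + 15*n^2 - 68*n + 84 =a^2*(128 - 16*n) + a*(-10*n^2 + 110*n - 240) - n^3 + 17*n^2 - 86*n + 112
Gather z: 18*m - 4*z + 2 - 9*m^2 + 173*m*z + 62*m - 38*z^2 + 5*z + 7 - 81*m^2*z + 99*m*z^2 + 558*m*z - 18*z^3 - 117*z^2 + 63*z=-9*m^2 + 80*m - 18*z^3 + z^2*(99*m - 155) + z*(-81*m^2 + 731*m + 64) + 9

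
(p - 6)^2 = p^2 - 12*p + 36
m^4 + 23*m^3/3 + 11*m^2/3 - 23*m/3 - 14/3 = (m - 1)*(m + 2/3)*(m + 1)*(m + 7)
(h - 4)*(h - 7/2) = h^2 - 15*h/2 + 14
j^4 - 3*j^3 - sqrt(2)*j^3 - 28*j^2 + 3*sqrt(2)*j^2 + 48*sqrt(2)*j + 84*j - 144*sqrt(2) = (j - 3)*(j - 3*sqrt(2))*(j - 2*sqrt(2))*(j + 4*sqrt(2))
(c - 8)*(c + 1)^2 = c^3 - 6*c^2 - 15*c - 8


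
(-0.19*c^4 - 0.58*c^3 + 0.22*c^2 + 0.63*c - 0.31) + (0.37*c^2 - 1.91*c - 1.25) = -0.19*c^4 - 0.58*c^3 + 0.59*c^2 - 1.28*c - 1.56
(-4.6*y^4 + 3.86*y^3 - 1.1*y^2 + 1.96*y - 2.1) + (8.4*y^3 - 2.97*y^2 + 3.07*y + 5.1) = -4.6*y^4 + 12.26*y^3 - 4.07*y^2 + 5.03*y + 3.0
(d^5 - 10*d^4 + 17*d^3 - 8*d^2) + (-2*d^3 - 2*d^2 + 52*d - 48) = d^5 - 10*d^4 + 15*d^3 - 10*d^2 + 52*d - 48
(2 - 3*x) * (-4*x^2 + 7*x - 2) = 12*x^3 - 29*x^2 + 20*x - 4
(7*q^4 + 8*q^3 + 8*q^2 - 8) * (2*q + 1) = 14*q^5 + 23*q^4 + 24*q^3 + 8*q^2 - 16*q - 8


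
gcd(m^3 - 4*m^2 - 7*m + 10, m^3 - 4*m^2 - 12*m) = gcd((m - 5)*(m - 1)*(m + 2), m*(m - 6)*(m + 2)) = m + 2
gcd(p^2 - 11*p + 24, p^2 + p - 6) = 1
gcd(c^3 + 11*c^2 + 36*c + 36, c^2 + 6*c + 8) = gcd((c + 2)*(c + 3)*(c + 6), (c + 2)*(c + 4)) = c + 2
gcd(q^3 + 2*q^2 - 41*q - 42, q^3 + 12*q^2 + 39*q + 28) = q^2 + 8*q + 7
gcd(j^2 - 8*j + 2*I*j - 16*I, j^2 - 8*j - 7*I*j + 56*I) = j - 8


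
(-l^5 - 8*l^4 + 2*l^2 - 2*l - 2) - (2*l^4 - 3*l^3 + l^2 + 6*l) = -l^5 - 10*l^4 + 3*l^3 + l^2 - 8*l - 2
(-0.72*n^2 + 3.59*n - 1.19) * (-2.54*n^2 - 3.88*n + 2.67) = 1.8288*n^4 - 6.325*n^3 - 12.829*n^2 + 14.2025*n - 3.1773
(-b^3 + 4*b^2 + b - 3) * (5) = -5*b^3 + 20*b^2 + 5*b - 15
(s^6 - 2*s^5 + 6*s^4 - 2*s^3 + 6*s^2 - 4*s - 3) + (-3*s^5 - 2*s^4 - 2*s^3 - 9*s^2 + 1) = s^6 - 5*s^5 + 4*s^4 - 4*s^3 - 3*s^2 - 4*s - 2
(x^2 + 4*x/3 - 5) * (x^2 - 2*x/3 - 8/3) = x^4 + 2*x^3/3 - 77*x^2/9 - 2*x/9 + 40/3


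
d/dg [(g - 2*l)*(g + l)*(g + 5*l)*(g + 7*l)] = 4*g^3 + 33*g^2*l + 42*g*l^2 - 59*l^3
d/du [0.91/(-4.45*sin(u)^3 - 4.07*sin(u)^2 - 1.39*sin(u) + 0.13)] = (12.1485*sin(u)^2 + 7.4074*sin(u) + 1.2649)*cos(u)/(4.45*sin(u)^3 + 4.07*sin(u)^2 + 1.39*sin(u) - 0.13)^2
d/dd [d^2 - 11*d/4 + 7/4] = 2*d - 11/4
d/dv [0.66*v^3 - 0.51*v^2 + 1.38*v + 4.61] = 1.98*v^2 - 1.02*v + 1.38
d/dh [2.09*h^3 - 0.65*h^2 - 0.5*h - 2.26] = 6.27*h^2 - 1.3*h - 0.5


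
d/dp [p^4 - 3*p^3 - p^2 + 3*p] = 4*p^3 - 9*p^2 - 2*p + 3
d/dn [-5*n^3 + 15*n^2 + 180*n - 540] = -15*n^2 + 30*n + 180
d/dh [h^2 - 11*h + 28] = 2*h - 11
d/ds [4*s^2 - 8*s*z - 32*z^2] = 8*s - 8*z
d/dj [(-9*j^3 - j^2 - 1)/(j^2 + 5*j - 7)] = (-9*j^4 - 90*j^3 + 184*j^2 + 16*j + 5)/(j^4 + 10*j^3 + 11*j^2 - 70*j + 49)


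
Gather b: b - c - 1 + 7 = b - c + 6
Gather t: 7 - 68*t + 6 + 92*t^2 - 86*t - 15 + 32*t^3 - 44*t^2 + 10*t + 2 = 32*t^3 + 48*t^2 - 144*t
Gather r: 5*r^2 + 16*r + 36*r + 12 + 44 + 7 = 5*r^2 + 52*r + 63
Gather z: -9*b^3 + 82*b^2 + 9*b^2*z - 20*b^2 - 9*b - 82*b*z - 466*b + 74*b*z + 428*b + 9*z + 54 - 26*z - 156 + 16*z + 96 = -9*b^3 + 62*b^2 - 47*b + z*(9*b^2 - 8*b - 1) - 6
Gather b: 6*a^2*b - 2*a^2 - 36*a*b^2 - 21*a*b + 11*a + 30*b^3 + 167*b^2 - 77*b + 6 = -2*a^2 + 11*a + 30*b^3 + b^2*(167 - 36*a) + b*(6*a^2 - 21*a - 77) + 6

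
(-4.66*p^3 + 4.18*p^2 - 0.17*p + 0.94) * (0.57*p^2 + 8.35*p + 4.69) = -2.6562*p^5 - 36.5284*p^4 + 12.9507*p^3 + 18.7205*p^2 + 7.0517*p + 4.4086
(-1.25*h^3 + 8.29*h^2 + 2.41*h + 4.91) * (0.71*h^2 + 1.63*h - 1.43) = -0.8875*h^5 + 3.8484*h^4 + 17.0113*h^3 - 4.4403*h^2 + 4.557*h - 7.0213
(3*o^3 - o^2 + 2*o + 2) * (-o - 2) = -3*o^4 - 5*o^3 - 6*o - 4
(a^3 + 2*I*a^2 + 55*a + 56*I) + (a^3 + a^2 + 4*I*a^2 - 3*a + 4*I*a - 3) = 2*a^3 + a^2 + 6*I*a^2 + 52*a + 4*I*a - 3 + 56*I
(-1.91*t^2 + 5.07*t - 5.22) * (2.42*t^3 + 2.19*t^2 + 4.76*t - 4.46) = -4.6222*t^5 + 8.0865*t^4 - 10.6207*t^3 + 21.22*t^2 - 47.4594*t + 23.2812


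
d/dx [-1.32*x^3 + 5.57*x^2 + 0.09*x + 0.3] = -3.96*x^2 + 11.14*x + 0.09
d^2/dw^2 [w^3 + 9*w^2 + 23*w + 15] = 6*w + 18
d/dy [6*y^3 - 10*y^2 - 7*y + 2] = 18*y^2 - 20*y - 7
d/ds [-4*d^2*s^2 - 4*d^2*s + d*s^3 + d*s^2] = d*(-8*d*s - 4*d + 3*s^2 + 2*s)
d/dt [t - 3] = 1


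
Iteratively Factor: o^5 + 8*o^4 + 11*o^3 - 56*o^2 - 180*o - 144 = (o + 3)*(o^4 + 5*o^3 - 4*o^2 - 44*o - 48) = (o + 2)*(o + 3)*(o^3 + 3*o^2 - 10*o - 24) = (o + 2)*(o + 3)*(o + 4)*(o^2 - o - 6) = (o - 3)*(o + 2)*(o + 3)*(o + 4)*(o + 2)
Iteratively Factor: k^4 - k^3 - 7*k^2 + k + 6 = (k - 3)*(k^3 + 2*k^2 - k - 2) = (k - 3)*(k - 1)*(k^2 + 3*k + 2) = (k - 3)*(k - 1)*(k + 1)*(k + 2)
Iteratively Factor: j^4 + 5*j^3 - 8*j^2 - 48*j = (j + 4)*(j^3 + j^2 - 12*j) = j*(j + 4)*(j^2 + j - 12) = j*(j + 4)^2*(j - 3)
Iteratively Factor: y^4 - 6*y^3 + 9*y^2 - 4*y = (y - 1)*(y^3 - 5*y^2 + 4*y) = y*(y - 1)*(y^2 - 5*y + 4) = y*(y - 1)^2*(y - 4)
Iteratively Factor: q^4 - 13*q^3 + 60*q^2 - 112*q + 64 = (q - 1)*(q^3 - 12*q^2 + 48*q - 64) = (q - 4)*(q - 1)*(q^2 - 8*q + 16) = (q - 4)^2*(q - 1)*(q - 4)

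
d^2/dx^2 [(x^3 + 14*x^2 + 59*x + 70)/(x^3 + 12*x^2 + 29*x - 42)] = 4*(x^3 + 24*x^2 + 138*x + 278)/(x^6 + 15*x^5 + 57*x^4 - 55*x^3 - 342*x^2 + 540*x - 216)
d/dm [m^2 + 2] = 2*m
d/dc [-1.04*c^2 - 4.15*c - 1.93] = -2.08*c - 4.15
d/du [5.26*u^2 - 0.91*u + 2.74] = 10.52*u - 0.91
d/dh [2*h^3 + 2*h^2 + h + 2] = 6*h^2 + 4*h + 1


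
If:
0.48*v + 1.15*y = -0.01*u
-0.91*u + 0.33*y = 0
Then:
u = 0.362637362637363*y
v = -2.40338827838828*y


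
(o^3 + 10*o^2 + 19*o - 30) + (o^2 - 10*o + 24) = o^3 + 11*o^2 + 9*o - 6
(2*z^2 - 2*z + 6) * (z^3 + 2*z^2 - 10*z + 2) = 2*z^5 + 2*z^4 - 18*z^3 + 36*z^2 - 64*z + 12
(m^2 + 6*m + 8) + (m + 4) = m^2 + 7*m + 12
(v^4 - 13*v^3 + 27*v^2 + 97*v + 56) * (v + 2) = v^5 - 11*v^4 + v^3 + 151*v^2 + 250*v + 112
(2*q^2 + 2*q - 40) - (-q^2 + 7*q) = 3*q^2 - 5*q - 40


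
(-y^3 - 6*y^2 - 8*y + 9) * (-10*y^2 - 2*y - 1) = 10*y^5 + 62*y^4 + 93*y^3 - 68*y^2 - 10*y - 9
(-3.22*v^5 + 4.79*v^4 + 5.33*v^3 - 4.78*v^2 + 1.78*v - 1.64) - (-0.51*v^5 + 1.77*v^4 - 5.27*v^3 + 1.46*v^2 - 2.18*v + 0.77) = -2.71*v^5 + 3.02*v^4 + 10.6*v^3 - 6.24*v^2 + 3.96*v - 2.41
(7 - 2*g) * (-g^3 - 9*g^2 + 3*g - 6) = 2*g^4 + 11*g^3 - 69*g^2 + 33*g - 42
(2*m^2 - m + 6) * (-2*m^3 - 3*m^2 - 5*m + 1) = -4*m^5 - 4*m^4 - 19*m^3 - 11*m^2 - 31*m + 6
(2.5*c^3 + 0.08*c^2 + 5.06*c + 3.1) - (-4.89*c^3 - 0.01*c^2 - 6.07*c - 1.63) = 7.39*c^3 + 0.09*c^2 + 11.13*c + 4.73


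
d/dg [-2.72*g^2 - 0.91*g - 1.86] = -5.44*g - 0.91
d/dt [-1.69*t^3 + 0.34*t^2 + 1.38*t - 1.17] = -5.07*t^2 + 0.68*t + 1.38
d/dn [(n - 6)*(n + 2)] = 2*n - 4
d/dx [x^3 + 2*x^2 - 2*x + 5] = 3*x^2 + 4*x - 2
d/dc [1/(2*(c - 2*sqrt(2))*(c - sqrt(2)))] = (-c + 3*sqrt(2)/2)/(c^4 - 6*sqrt(2)*c^3 + 26*c^2 - 24*sqrt(2)*c + 16)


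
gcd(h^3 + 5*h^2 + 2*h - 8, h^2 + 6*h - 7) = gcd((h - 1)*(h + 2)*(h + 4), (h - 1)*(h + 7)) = h - 1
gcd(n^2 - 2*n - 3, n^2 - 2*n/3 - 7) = n - 3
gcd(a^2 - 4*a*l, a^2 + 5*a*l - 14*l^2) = 1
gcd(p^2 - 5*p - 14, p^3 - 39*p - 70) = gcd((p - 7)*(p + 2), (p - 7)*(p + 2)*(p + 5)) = p^2 - 5*p - 14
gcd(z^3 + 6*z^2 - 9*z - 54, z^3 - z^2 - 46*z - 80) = 1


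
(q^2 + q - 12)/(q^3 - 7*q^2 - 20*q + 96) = 1/(q - 8)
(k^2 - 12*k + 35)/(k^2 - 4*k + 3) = (k^2 - 12*k + 35)/(k^2 - 4*k + 3)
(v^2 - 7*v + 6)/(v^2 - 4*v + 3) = (v - 6)/(v - 3)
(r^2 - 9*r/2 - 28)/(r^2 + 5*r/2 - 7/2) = (r - 8)/(r - 1)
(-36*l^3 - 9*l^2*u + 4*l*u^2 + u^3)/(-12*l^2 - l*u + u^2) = (-12*l^2 + l*u + u^2)/(-4*l + u)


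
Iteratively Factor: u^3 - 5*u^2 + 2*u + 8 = (u - 2)*(u^2 - 3*u - 4) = (u - 2)*(u + 1)*(u - 4)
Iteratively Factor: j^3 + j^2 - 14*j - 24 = (j + 2)*(j^2 - j - 12) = (j - 4)*(j + 2)*(j + 3)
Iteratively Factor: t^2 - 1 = (t - 1)*(t + 1)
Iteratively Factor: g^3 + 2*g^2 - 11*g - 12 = (g + 4)*(g^2 - 2*g - 3) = (g - 3)*(g + 4)*(g + 1)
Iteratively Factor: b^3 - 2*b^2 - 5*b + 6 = (b - 3)*(b^2 + b - 2) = (b - 3)*(b - 1)*(b + 2)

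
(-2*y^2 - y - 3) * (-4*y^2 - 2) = 8*y^4 + 4*y^3 + 16*y^2 + 2*y + 6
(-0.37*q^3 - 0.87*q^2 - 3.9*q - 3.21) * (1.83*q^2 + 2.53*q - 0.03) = -0.6771*q^5 - 2.5282*q^4 - 9.327*q^3 - 15.7152*q^2 - 8.0043*q + 0.0963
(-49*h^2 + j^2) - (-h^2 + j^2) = -48*h^2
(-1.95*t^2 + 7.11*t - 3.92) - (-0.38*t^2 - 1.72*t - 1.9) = -1.57*t^2 + 8.83*t - 2.02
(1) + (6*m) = 6*m + 1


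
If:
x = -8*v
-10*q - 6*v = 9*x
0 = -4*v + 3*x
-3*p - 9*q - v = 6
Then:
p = -2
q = 0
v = 0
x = 0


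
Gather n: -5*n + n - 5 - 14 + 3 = -4*n - 16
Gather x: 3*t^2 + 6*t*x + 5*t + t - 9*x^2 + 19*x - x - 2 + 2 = 3*t^2 + 6*t - 9*x^2 + x*(6*t + 18)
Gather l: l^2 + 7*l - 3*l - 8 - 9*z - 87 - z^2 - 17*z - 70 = l^2 + 4*l - z^2 - 26*z - 165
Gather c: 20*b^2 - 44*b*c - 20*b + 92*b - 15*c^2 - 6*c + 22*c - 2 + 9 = 20*b^2 + 72*b - 15*c^2 + c*(16 - 44*b) + 7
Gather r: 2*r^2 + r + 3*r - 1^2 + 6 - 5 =2*r^2 + 4*r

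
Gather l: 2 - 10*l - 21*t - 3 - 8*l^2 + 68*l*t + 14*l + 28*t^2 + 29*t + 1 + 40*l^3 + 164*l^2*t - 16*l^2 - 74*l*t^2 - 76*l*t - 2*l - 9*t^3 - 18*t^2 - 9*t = 40*l^3 + l^2*(164*t - 24) + l*(-74*t^2 - 8*t + 2) - 9*t^3 + 10*t^2 - t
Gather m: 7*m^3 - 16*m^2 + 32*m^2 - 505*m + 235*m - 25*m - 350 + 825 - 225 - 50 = 7*m^3 + 16*m^2 - 295*m + 200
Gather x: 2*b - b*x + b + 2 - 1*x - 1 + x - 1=-b*x + 3*b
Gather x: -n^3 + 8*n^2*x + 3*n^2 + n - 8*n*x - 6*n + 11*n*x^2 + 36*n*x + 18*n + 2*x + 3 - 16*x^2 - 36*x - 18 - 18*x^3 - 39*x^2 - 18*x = -n^3 + 3*n^2 + 13*n - 18*x^3 + x^2*(11*n - 55) + x*(8*n^2 + 28*n - 52) - 15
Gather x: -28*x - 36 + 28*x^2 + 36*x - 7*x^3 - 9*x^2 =-7*x^3 + 19*x^2 + 8*x - 36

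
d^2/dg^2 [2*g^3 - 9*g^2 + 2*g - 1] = 12*g - 18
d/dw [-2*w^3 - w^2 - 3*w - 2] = -6*w^2 - 2*w - 3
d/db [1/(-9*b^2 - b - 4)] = (18*b + 1)/(9*b^2 + b + 4)^2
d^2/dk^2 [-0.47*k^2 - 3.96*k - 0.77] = -0.940000000000000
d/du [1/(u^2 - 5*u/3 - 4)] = 3*(5 - 6*u)/(-3*u^2 + 5*u + 12)^2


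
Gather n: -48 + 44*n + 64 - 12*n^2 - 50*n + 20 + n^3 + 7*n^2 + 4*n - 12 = n^3 - 5*n^2 - 2*n + 24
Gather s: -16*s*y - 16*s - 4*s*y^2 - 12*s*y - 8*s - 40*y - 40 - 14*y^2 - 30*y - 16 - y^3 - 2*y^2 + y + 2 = s*(-4*y^2 - 28*y - 24) - y^3 - 16*y^2 - 69*y - 54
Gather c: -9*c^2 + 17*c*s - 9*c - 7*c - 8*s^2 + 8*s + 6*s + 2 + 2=-9*c^2 + c*(17*s - 16) - 8*s^2 + 14*s + 4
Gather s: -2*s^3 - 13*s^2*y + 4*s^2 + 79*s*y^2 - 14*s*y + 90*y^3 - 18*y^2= -2*s^3 + s^2*(4 - 13*y) + s*(79*y^2 - 14*y) + 90*y^3 - 18*y^2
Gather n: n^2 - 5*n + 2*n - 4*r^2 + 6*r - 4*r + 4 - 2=n^2 - 3*n - 4*r^2 + 2*r + 2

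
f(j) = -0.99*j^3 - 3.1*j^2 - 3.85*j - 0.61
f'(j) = -2.97*j^2 - 6.2*j - 3.85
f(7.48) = -617.18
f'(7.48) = -216.40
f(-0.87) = 1.05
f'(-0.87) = -0.70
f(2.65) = -51.01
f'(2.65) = -41.14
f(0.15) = -1.26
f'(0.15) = -4.85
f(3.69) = -106.77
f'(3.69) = -67.17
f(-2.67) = 6.41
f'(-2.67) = -8.47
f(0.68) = -4.97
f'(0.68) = -9.44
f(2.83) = -58.77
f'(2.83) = -45.18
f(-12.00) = 1309.91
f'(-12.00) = -357.13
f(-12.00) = 1309.91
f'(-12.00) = -357.13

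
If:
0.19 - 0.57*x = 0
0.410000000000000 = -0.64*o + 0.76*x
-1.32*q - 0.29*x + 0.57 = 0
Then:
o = -0.24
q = 0.36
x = 0.33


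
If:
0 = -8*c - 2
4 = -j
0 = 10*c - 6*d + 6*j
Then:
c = -1/4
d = -53/12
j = -4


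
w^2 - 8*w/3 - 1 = (w - 3)*(w + 1/3)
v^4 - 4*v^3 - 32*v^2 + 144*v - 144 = (v - 6)*(v - 2)^2*(v + 6)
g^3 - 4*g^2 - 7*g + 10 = (g - 5)*(g - 1)*(g + 2)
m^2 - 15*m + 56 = (m - 8)*(m - 7)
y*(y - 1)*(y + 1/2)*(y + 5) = y^4 + 9*y^3/2 - 3*y^2 - 5*y/2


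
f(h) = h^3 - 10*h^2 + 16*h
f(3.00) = -15.00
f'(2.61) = -15.76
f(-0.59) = -13.13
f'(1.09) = -2.24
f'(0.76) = 2.53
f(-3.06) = -171.25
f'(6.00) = 4.00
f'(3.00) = -17.00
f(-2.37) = -107.40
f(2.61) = -8.58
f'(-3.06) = 105.29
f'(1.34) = -5.41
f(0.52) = 5.76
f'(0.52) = 6.41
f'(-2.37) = 80.25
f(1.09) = 6.85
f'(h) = 3*h^2 - 20*h + 16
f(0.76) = 6.82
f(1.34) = 5.89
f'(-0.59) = 28.84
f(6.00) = -48.00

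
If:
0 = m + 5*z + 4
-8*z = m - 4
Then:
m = -52/3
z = 8/3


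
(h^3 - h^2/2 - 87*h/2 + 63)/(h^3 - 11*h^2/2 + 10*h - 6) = (h^2 + h - 42)/(h^2 - 4*h + 4)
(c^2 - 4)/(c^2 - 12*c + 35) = (c^2 - 4)/(c^2 - 12*c + 35)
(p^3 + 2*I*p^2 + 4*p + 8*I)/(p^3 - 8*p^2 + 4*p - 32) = (p + 2*I)/(p - 8)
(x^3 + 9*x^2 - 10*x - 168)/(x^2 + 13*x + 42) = x - 4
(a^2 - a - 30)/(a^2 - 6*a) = (a + 5)/a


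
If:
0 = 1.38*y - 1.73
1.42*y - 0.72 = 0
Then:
No Solution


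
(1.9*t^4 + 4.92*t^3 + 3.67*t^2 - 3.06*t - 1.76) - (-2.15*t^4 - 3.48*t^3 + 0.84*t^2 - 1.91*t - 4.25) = 4.05*t^4 + 8.4*t^3 + 2.83*t^2 - 1.15*t + 2.49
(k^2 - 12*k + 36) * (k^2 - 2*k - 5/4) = k^4 - 14*k^3 + 235*k^2/4 - 57*k - 45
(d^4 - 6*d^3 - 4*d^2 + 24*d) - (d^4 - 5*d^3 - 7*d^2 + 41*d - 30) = -d^3 + 3*d^2 - 17*d + 30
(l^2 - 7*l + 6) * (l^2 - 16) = l^4 - 7*l^3 - 10*l^2 + 112*l - 96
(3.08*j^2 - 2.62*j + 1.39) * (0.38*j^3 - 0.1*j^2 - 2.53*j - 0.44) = 1.1704*j^5 - 1.3036*j^4 - 7.0022*j^3 + 5.1344*j^2 - 2.3639*j - 0.6116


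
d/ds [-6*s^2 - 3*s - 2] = -12*s - 3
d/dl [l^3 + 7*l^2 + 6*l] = 3*l^2 + 14*l + 6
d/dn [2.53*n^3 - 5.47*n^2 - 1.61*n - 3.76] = 7.59*n^2 - 10.94*n - 1.61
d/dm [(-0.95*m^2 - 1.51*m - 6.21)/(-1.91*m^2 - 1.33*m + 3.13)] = (-1.6206*m^2 - 29.6692*m - 12.9856)/(3.6481*m^4 + 5.0806*m^3 - 10.1877*m^2 - 8.3258*m + 9.7969)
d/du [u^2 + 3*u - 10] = 2*u + 3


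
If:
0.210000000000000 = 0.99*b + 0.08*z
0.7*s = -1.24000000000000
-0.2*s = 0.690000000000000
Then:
No Solution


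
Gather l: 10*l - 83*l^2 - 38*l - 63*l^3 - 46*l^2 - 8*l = -63*l^3 - 129*l^2 - 36*l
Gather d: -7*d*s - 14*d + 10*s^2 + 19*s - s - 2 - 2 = d*(-7*s - 14) + 10*s^2 + 18*s - 4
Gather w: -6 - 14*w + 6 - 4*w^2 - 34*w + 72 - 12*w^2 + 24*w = -16*w^2 - 24*w + 72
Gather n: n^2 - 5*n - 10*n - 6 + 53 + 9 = n^2 - 15*n + 56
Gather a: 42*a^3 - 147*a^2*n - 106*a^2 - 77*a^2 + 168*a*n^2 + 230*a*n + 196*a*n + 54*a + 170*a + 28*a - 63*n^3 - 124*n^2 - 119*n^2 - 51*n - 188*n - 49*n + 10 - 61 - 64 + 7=42*a^3 + a^2*(-147*n - 183) + a*(168*n^2 + 426*n + 252) - 63*n^3 - 243*n^2 - 288*n - 108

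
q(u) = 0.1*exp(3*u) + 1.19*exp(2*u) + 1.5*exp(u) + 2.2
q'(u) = 0.3*exp(3*u) + 2.38*exp(2*u) + 1.5*exp(u)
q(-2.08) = 2.41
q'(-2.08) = 0.23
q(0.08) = 5.35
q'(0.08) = 4.80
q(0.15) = 5.71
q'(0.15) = 5.43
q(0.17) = 5.82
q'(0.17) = 5.62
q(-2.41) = 2.34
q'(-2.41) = 0.15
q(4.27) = 42782.52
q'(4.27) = 122039.14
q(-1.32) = 2.69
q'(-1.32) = 0.58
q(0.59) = 9.37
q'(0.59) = 12.21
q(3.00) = 1322.72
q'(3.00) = 3421.21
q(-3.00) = 2.28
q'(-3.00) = 0.08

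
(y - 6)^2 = y^2 - 12*y + 36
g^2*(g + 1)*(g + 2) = g^4 + 3*g^3 + 2*g^2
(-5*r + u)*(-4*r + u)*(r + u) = 20*r^3 + 11*r^2*u - 8*r*u^2 + u^3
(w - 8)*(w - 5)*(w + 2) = w^3 - 11*w^2 + 14*w + 80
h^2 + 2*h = h*(h + 2)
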